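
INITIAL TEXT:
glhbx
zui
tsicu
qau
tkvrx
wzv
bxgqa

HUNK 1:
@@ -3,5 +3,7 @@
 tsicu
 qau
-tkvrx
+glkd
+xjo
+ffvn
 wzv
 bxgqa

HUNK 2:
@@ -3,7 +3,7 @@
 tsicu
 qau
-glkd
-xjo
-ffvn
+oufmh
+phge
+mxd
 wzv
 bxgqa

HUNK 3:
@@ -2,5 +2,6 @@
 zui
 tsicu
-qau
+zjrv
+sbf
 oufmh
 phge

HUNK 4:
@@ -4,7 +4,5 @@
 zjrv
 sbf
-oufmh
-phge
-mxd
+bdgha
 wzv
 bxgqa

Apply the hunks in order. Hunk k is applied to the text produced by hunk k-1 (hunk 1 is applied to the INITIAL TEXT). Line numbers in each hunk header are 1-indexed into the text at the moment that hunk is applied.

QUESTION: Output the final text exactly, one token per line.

Hunk 1: at line 3 remove [tkvrx] add [glkd,xjo,ffvn] -> 9 lines: glhbx zui tsicu qau glkd xjo ffvn wzv bxgqa
Hunk 2: at line 3 remove [glkd,xjo,ffvn] add [oufmh,phge,mxd] -> 9 lines: glhbx zui tsicu qau oufmh phge mxd wzv bxgqa
Hunk 3: at line 2 remove [qau] add [zjrv,sbf] -> 10 lines: glhbx zui tsicu zjrv sbf oufmh phge mxd wzv bxgqa
Hunk 4: at line 4 remove [oufmh,phge,mxd] add [bdgha] -> 8 lines: glhbx zui tsicu zjrv sbf bdgha wzv bxgqa

Answer: glhbx
zui
tsicu
zjrv
sbf
bdgha
wzv
bxgqa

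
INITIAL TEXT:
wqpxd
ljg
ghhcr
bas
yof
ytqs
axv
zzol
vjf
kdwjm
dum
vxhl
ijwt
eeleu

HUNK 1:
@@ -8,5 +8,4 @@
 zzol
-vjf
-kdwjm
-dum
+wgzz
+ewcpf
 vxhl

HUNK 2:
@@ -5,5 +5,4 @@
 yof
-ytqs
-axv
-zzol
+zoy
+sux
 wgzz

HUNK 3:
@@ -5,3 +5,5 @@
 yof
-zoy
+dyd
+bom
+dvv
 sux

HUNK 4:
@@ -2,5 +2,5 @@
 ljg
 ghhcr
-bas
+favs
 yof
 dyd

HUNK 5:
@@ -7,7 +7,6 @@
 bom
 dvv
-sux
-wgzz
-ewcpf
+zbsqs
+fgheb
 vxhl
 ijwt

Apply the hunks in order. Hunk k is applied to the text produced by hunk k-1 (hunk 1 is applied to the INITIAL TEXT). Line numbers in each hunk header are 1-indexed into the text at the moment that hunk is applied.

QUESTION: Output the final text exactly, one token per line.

Hunk 1: at line 8 remove [vjf,kdwjm,dum] add [wgzz,ewcpf] -> 13 lines: wqpxd ljg ghhcr bas yof ytqs axv zzol wgzz ewcpf vxhl ijwt eeleu
Hunk 2: at line 5 remove [ytqs,axv,zzol] add [zoy,sux] -> 12 lines: wqpxd ljg ghhcr bas yof zoy sux wgzz ewcpf vxhl ijwt eeleu
Hunk 3: at line 5 remove [zoy] add [dyd,bom,dvv] -> 14 lines: wqpxd ljg ghhcr bas yof dyd bom dvv sux wgzz ewcpf vxhl ijwt eeleu
Hunk 4: at line 2 remove [bas] add [favs] -> 14 lines: wqpxd ljg ghhcr favs yof dyd bom dvv sux wgzz ewcpf vxhl ijwt eeleu
Hunk 5: at line 7 remove [sux,wgzz,ewcpf] add [zbsqs,fgheb] -> 13 lines: wqpxd ljg ghhcr favs yof dyd bom dvv zbsqs fgheb vxhl ijwt eeleu

Answer: wqpxd
ljg
ghhcr
favs
yof
dyd
bom
dvv
zbsqs
fgheb
vxhl
ijwt
eeleu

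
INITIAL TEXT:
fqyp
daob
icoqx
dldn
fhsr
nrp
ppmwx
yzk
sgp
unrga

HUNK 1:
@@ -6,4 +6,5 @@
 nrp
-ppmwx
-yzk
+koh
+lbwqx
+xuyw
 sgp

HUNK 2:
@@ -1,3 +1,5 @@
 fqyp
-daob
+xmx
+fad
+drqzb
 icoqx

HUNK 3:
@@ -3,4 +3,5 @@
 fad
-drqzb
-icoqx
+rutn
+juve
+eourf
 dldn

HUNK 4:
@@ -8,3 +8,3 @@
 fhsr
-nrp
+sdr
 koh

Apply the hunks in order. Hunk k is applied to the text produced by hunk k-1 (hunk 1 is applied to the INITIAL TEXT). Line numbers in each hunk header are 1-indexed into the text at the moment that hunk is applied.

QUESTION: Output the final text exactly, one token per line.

Hunk 1: at line 6 remove [ppmwx,yzk] add [koh,lbwqx,xuyw] -> 11 lines: fqyp daob icoqx dldn fhsr nrp koh lbwqx xuyw sgp unrga
Hunk 2: at line 1 remove [daob] add [xmx,fad,drqzb] -> 13 lines: fqyp xmx fad drqzb icoqx dldn fhsr nrp koh lbwqx xuyw sgp unrga
Hunk 3: at line 3 remove [drqzb,icoqx] add [rutn,juve,eourf] -> 14 lines: fqyp xmx fad rutn juve eourf dldn fhsr nrp koh lbwqx xuyw sgp unrga
Hunk 4: at line 8 remove [nrp] add [sdr] -> 14 lines: fqyp xmx fad rutn juve eourf dldn fhsr sdr koh lbwqx xuyw sgp unrga

Answer: fqyp
xmx
fad
rutn
juve
eourf
dldn
fhsr
sdr
koh
lbwqx
xuyw
sgp
unrga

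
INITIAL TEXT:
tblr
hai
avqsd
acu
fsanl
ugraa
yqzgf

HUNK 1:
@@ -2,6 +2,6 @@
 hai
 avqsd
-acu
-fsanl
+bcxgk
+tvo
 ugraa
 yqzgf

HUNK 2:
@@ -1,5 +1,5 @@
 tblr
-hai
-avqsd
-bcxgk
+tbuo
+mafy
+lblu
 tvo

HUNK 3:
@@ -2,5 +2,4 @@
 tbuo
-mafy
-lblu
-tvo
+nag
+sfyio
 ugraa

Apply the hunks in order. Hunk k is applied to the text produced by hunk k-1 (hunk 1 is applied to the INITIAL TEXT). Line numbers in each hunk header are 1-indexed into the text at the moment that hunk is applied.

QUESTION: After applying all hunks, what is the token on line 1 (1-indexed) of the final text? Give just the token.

Answer: tblr

Derivation:
Hunk 1: at line 2 remove [acu,fsanl] add [bcxgk,tvo] -> 7 lines: tblr hai avqsd bcxgk tvo ugraa yqzgf
Hunk 2: at line 1 remove [hai,avqsd,bcxgk] add [tbuo,mafy,lblu] -> 7 lines: tblr tbuo mafy lblu tvo ugraa yqzgf
Hunk 3: at line 2 remove [mafy,lblu,tvo] add [nag,sfyio] -> 6 lines: tblr tbuo nag sfyio ugraa yqzgf
Final line 1: tblr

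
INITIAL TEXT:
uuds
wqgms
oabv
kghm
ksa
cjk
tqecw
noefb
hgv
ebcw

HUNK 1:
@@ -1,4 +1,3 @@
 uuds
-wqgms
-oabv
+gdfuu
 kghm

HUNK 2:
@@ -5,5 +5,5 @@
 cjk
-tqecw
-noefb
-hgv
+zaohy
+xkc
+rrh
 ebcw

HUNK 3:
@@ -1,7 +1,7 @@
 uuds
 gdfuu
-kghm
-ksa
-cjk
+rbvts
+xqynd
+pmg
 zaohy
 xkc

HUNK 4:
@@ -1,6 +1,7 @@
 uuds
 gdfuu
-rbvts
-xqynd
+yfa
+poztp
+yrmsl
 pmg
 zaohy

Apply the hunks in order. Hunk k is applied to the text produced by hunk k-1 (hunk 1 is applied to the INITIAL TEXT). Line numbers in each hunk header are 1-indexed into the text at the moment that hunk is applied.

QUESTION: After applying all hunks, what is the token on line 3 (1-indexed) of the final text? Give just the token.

Hunk 1: at line 1 remove [wqgms,oabv] add [gdfuu] -> 9 lines: uuds gdfuu kghm ksa cjk tqecw noefb hgv ebcw
Hunk 2: at line 5 remove [tqecw,noefb,hgv] add [zaohy,xkc,rrh] -> 9 lines: uuds gdfuu kghm ksa cjk zaohy xkc rrh ebcw
Hunk 3: at line 1 remove [kghm,ksa,cjk] add [rbvts,xqynd,pmg] -> 9 lines: uuds gdfuu rbvts xqynd pmg zaohy xkc rrh ebcw
Hunk 4: at line 1 remove [rbvts,xqynd] add [yfa,poztp,yrmsl] -> 10 lines: uuds gdfuu yfa poztp yrmsl pmg zaohy xkc rrh ebcw
Final line 3: yfa

Answer: yfa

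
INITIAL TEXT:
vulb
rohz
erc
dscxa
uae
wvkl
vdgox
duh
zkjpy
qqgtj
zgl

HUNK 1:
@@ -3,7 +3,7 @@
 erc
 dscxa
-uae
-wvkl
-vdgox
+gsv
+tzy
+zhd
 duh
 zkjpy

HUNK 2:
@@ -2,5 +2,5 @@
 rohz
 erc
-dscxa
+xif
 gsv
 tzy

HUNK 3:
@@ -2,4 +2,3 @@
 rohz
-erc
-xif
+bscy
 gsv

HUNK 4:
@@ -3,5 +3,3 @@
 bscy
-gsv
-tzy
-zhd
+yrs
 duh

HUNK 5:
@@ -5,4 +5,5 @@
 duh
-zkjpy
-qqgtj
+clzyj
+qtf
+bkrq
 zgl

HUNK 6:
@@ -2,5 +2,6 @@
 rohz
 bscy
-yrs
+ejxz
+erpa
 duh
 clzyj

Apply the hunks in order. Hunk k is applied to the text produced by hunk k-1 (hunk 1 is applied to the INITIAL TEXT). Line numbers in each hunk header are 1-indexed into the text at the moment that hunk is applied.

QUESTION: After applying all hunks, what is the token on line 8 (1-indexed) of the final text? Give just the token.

Hunk 1: at line 3 remove [uae,wvkl,vdgox] add [gsv,tzy,zhd] -> 11 lines: vulb rohz erc dscxa gsv tzy zhd duh zkjpy qqgtj zgl
Hunk 2: at line 2 remove [dscxa] add [xif] -> 11 lines: vulb rohz erc xif gsv tzy zhd duh zkjpy qqgtj zgl
Hunk 3: at line 2 remove [erc,xif] add [bscy] -> 10 lines: vulb rohz bscy gsv tzy zhd duh zkjpy qqgtj zgl
Hunk 4: at line 3 remove [gsv,tzy,zhd] add [yrs] -> 8 lines: vulb rohz bscy yrs duh zkjpy qqgtj zgl
Hunk 5: at line 5 remove [zkjpy,qqgtj] add [clzyj,qtf,bkrq] -> 9 lines: vulb rohz bscy yrs duh clzyj qtf bkrq zgl
Hunk 6: at line 2 remove [yrs] add [ejxz,erpa] -> 10 lines: vulb rohz bscy ejxz erpa duh clzyj qtf bkrq zgl
Final line 8: qtf

Answer: qtf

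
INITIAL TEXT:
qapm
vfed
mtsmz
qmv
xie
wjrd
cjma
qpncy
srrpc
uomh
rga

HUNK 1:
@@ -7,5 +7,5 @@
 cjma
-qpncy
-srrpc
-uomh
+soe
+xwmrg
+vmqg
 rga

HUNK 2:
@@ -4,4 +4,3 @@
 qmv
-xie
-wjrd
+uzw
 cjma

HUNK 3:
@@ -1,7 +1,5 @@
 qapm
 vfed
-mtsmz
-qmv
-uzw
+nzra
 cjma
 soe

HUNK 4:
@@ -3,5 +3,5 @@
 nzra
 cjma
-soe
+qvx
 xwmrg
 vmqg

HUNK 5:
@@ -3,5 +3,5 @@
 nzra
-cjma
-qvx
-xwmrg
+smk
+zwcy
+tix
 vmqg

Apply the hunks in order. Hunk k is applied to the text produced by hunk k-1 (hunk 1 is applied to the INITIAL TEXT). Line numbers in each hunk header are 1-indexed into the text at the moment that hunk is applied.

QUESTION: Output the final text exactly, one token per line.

Hunk 1: at line 7 remove [qpncy,srrpc,uomh] add [soe,xwmrg,vmqg] -> 11 lines: qapm vfed mtsmz qmv xie wjrd cjma soe xwmrg vmqg rga
Hunk 2: at line 4 remove [xie,wjrd] add [uzw] -> 10 lines: qapm vfed mtsmz qmv uzw cjma soe xwmrg vmqg rga
Hunk 3: at line 1 remove [mtsmz,qmv,uzw] add [nzra] -> 8 lines: qapm vfed nzra cjma soe xwmrg vmqg rga
Hunk 4: at line 3 remove [soe] add [qvx] -> 8 lines: qapm vfed nzra cjma qvx xwmrg vmqg rga
Hunk 5: at line 3 remove [cjma,qvx,xwmrg] add [smk,zwcy,tix] -> 8 lines: qapm vfed nzra smk zwcy tix vmqg rga

Answer: qapm
vfed
nzra
smk
zwcy
tix
vmqg
rga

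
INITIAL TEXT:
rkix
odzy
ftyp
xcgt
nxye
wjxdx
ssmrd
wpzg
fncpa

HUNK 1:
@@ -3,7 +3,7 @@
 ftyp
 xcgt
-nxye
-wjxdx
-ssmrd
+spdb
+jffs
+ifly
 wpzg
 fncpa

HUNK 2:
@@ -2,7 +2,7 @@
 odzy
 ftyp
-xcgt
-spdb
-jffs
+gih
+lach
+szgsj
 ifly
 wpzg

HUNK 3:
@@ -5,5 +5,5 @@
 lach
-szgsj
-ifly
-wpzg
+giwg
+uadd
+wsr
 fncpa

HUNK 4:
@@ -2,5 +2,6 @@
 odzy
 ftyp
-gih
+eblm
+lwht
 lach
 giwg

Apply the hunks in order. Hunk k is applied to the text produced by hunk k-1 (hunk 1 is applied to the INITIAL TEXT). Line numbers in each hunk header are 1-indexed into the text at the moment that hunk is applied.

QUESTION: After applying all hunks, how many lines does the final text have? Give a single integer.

Answer: 10

Derivation:
Hunk 1: at line 3 remove [nxye,wjxdx,ssmrd] add [spdb,jffs,ifly] -> 9 lines: rkix odzy ftyp xcgt spdb jffs ifly wpzg fncpa
Hunk 2: at line 2 remove [xcgt,spdb,jffs] add [gih,lach,szgsj] -> 9 lines: rkix odzy ftyp gih lach szgsj ifly wpzg fncpa
Hunk 3: at line 5 remove [szgsj,ifly,wpzg] add [giwg,uadd,wsr] -> 9 lines: rkix odzy ftyp gih lach giwg uadd wsr fncpa
Hunk 4: at line 2 remove [gih] add [eblm,lwht] -> 10 lines: rkix odzy ftyp eblm lwht lach giwg uadd wsr fncpa
Final line count: 10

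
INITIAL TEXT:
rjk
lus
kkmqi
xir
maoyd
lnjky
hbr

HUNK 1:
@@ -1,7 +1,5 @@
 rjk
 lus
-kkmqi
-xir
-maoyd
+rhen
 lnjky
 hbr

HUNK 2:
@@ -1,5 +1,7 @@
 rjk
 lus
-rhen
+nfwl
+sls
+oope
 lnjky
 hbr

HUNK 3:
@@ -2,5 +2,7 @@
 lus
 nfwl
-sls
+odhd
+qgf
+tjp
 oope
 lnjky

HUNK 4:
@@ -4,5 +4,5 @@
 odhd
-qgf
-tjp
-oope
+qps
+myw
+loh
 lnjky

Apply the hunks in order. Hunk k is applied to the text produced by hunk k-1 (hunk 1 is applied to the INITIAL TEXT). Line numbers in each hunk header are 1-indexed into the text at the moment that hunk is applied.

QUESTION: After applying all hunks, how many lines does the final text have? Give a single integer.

Answer: 9

Derivation:
Hunk 1: at line 1 remove [kkmqi,xir,maoyd] add [rhen] -> 5 lines: rjk lus rhen lnjky hbr
Hunk 2: at line 1 remove [rhen] add [nfwl,sls,oope] -> 7 lines: rjk lus nfwl sls oope lnjky hbr
Hunk 3: at line 2 remove [sls] add [odhd,qgf,tjp] -> 9 lines: rjk lus nfwl odhd qgf tjp oope lnjky hbr
Hunk 4: at line 4 remove [qgf,tjp,oope] add [qps,myw,loh] -> 9 lines: rjk lus nfwl odhd qps myw loh lnjky hbr
Final line count: 9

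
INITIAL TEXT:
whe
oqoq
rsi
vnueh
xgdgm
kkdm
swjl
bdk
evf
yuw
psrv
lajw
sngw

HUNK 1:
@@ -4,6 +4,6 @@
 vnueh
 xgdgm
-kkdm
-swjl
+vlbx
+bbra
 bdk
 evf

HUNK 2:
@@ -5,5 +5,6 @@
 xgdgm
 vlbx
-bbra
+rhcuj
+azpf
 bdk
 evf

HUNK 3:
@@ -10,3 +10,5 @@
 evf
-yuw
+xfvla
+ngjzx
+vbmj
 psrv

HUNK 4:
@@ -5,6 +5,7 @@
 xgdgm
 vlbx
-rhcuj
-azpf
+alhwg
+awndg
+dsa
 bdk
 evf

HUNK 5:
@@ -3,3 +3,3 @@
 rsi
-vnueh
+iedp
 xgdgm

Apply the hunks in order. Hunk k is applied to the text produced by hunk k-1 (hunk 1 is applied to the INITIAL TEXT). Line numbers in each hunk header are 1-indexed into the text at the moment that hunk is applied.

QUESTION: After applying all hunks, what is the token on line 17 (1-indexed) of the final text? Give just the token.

Answer: sngw

Derivation:
Hunk 1: at line 4 remove [kkdm,swjl] add [vlbx,bbra] -> 13 lines: whe oqoq rsi vnueh xgdgm vlbx bbra bdk evf yuw psrv lajw sngw
Hunk 2: at line 5 remove [bbra] add [rhcuj,azpf] -> 14 lines: whe oqoq rsi vnueh xgdgm vlbx rhcuj azpf bdk evf yuw psrv lajw sngw
Hunk 3: at line 10 remove [yuw] add [xfvla,ngjzx,vbmj] -> 16 lines: whe oqoq rsi vnueh xgdgm vlbx rhcuj azpf bdk evf xfvla ngjzx vbmj psrv lajw sngw
Hunk 4: at line 5 remove [rhcuj,azpf] add [alhwg,awndg,dsa] -> 17 lines: whe oqoq rsi vnueh xgdgm vlbx alhwg awndg dsa bdk evf xfvla ngjzx vbmj psrv lajw sngw
Hunk 5: at line 3 remove [vnueh] add [iedp] -> 17 lines: whe oqoq rsi iedp xgdgm vlbx alhwg awndg dsa bdk evf xfvla ngjzx vbmj psrv lajw sngw
Final line 17: sngw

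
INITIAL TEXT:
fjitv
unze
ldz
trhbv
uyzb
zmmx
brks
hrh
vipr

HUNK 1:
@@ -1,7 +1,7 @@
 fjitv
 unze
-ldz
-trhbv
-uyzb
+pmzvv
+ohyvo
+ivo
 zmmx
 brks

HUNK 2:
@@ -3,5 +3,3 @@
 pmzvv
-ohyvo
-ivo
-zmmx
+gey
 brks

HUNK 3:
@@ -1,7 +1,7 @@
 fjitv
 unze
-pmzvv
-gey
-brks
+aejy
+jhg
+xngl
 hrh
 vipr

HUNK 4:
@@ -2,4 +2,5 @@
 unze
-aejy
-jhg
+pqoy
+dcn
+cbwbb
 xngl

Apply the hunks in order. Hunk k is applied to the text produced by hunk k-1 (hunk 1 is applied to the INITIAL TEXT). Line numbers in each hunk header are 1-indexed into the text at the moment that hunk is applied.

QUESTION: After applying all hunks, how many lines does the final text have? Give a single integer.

Hunk 1: at line 1 remove [ldz,trhbv,uyzb] add [pmzvv,ohyvo,ivo] -> 9 lines: fjitv unze pmzvv ohyvo ivo zmmx brks hrh vipr
Hunk 2: at line 3 remove [ohyvo,ivo,zmmx] add [gey] -> 7 lines: fjitv unze pmzvv gey brks hrh vipr
Hunk 3: at line 1 remove [pmzvv,gey,brks] add [aejy,jhg,xngl] -> 7 lines: fjitv unze aejy jhg xngl hrh vipr
Hunk 4: at line 2 remove [aejy,jhg] add [pqoy,dcn,cbwbb] -> 8 lines: fjitv unze pqoy dcn cbwbb xngl hrh vipr
Final line count: 8

Answer: 8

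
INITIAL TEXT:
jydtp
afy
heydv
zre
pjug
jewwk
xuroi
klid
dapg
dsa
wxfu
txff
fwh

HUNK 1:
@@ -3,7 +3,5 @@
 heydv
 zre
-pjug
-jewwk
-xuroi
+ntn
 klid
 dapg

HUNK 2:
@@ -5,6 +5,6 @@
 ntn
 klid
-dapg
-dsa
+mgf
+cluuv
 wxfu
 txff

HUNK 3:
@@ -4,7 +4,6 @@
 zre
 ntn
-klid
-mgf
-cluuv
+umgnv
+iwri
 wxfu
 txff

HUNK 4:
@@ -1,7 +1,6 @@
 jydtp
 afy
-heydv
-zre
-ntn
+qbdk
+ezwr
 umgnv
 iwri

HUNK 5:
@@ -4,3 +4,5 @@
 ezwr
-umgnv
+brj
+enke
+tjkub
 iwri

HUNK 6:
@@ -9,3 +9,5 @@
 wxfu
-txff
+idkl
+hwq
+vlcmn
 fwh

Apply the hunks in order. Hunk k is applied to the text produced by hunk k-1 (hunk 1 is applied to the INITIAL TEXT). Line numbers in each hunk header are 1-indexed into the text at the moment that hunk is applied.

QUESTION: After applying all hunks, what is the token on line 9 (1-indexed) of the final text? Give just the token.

Answer: wxfu

Derivation:
Hunk 1: at line 3 remove [pjug,jewwk,xuroi] add [ntn] -> 11 lines: jydtp afy heydv zre ntn klid dapg dsa wxfu txff fwh
Hunk 2: at line 5 remove [dapg,dsa] add [mgf,cluuv] -> 11 lines: jydtp afy heydv zre ntn klid mgf cluuv wxfu txff fwh
Hunk 3: at line 4 remove [klid,mgf,cluuv] add [umgnv,iwri] -> 10 lines: jydtp afy heydv zre ntn umgnv iwri wxfu txff fwh
Hunk 4: at line 1 remove [heydv,zre,ntn] add [qbdk,ezwr] -> 9 lines: jydtp afy qbdk ezwr umgnv iwri wxfu txff fwh
Hunk 5: at line 4 remove [umgnv] add [brj,enke,tjkub] -> 11 lines: jydtp afy qbdk ezwr brj enke tjkub iwri wxfu txff fwh
Hunk 6: at line 9 remove [txff] add [idkl,hwq,vlcmn] -> 13 lines: jydtp afy qbdk ezwr brj enke tjkub iwri wxfu idkl hwq vlcmn fwh
Final line 9: wxfu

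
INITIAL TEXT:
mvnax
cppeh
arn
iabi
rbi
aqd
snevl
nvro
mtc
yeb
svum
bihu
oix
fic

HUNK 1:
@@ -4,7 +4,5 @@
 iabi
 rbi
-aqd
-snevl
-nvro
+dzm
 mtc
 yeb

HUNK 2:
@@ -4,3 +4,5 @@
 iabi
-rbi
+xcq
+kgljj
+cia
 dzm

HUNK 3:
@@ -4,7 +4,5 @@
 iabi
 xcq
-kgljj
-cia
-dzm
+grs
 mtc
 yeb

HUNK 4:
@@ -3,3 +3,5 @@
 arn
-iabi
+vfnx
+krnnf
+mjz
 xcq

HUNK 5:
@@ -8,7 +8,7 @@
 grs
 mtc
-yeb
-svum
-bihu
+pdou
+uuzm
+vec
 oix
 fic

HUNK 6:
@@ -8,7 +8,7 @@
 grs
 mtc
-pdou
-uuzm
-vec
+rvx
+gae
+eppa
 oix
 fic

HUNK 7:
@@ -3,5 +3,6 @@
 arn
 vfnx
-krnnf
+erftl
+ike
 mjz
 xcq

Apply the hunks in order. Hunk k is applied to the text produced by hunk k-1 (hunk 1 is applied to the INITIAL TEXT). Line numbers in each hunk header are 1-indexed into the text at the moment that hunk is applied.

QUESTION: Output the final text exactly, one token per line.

Hunk 1: at line 4 remove [aqd,snevl,nvro] add [dzm] -> 12 lines: mvnax cppeh arn iabi rbi dzm mtc yeb svum bihu oix fic
Hunk 2: at line 4 remove [rbi] add [xcq,kgljj,cia] -> 14 lines: mvnax cppeh arn iabi xcq kgljj cia dzm mtc yeb svum bihu oix fic
Hunk 3: at line 4 remove [kgljj,cia,dzm] add [grs] -> 12 lines: mvnax cppeh arn iabi xcq grs mtc yeb svum bihu oix fic
Hunk 4: at line 3 remove [iabi] add [vfnx,krnnf,mjz] -> 14 lines: mvnax cppeh arn vfnx krnnf mjz xcq grs mtc yeb svum bihu oix fic
Hunk 5: at line 8 remove [yeb,svum,bihu] add [pdou,uuzm,vec] -> 14 lines: mvnax cppeh arn vfnx krnnf mjz xcq grs mtc pdou uuzm vec oix fic
Hunk 6: at line 8 remove [pdou,uuzm,vec] add [rvx,gae,eppa] -> 14 lines: mvnax cppeh arn vfnx krnnf mjz xcq grs mtc rvx gae eppa oix fic
Hunk 7: at line 3 remove [krnnf] add [erftl,ike] -> 15 lines: mvnax cppeh arn vfnx erftl ike mjz xcq grs mtc rvx gae eppa oix fic

Answer: mvnax
cppeh
arn
vfnx
erftl
ike
mjz
xcq
grs
mtc
rvx
gae
eppa
oix
fic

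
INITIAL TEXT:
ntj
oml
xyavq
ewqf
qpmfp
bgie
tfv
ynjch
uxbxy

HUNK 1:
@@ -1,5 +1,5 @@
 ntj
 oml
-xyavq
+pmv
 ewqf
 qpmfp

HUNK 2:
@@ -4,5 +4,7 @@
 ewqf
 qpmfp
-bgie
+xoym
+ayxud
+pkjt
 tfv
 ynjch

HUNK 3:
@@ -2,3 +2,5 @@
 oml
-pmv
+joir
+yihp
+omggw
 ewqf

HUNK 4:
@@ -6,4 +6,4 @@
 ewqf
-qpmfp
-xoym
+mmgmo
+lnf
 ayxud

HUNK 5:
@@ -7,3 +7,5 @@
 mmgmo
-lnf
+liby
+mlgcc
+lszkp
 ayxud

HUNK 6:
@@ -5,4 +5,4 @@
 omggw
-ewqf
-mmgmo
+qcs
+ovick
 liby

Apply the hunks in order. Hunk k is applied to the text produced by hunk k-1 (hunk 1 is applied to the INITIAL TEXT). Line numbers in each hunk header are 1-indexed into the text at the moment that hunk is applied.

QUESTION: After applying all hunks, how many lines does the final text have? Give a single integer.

Answer: 15

Derivation:
Hunk 1: at line 1 remove [xyavq] add [pmv] -> 9 lines: ntj oml pmv ewqf qpmfp bgie tfv ynjch uxbxy
Hunk 2: at line 4 remove [bgie] add [xoym,ayxud,pkjt] -> 11 lines: ntj oml pmv ewqf qpmfp xoym ayxud pkjt tfv ynjch uxbxy
Hunk 3: at line 2 remove [pmv] add [joir,yihp,omggw] -> 13 lines: ntj oml joir yihp omggw ewqf qpmfp xoym ayxud pkjt tfv ynjch uxbxy
Hunk 4: at line 6 remove [qpmfp,xoym] add [mmgmo,lnf] -> 13 lines: ntj oml joir yihp omggw ewqf mmgmo lnf ayxud pkjt tfv ynjch uxbxy
Hunk 5: at line 7 remove [lnf] add [liby,mlgcc,lszkp] -> 15 lines: ntj oml joir yihp omggw ewqf mmgmo liby mlgcc lszkp ayxud pkjt tfv ynjch uxbxy
Hunk 6: at line 5 remove [ewqf,mmgmo] add [qcs,ovick] -> 15 lines: ntj oml joir yihp omggw qcs ovick liby mlgcc lszkp ayxud pkjt tfv ynjch uxbxy
Final line count: 15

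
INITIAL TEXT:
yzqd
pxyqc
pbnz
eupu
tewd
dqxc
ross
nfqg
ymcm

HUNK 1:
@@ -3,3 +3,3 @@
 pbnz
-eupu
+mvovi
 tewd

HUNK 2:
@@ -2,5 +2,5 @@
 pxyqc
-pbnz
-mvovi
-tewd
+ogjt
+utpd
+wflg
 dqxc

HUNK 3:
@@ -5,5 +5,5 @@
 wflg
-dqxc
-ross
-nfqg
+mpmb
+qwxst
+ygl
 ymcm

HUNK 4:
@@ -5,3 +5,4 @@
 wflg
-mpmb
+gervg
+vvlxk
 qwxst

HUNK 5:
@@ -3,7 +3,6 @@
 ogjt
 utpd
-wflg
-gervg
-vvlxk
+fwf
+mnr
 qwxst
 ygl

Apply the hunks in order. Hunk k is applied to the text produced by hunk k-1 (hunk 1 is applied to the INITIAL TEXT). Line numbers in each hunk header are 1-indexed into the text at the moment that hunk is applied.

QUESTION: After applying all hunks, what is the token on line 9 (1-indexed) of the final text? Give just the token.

Answer: ymcm

Derivation:
Hunk 1: at line 3 remove [eupu] add [mvovi] -> 9 lines: yzqd pxyqc pbnz mvovi tewd dqxc ross nfqg ymcm
Hunk 2: at line 2 remove [pbnz,mvovi,tewd] add [ogjt,utpd,wflg] -> 9 lines: yzqd pxyqc ogjt utpd wflg dqxc ross nfqg ymcm
Hunk 3: at line 5 remove [dqxc,ross,nfqg] add [mpmb,qwxst,ygl] -> 9 lines: yzqd pxyqc ogjt utpd wflg mpmb qwxst ygl ymcm
Hunk 4: at line 5 remove [mpmb] add [gervg,vvlxk] -> 10 lines: yzqd pxyqc ogjt utpd wflg gervg vvlxk qwxst ygl ymcm
Hunk 5: at line 3 remove [wflg,gervg,vvlxk] add [fwf,mnr] -> 9 lines: yzqd pxyqc ogjt utpd fwf mnr qwxst ygl ymcm
Final line 9: ymcm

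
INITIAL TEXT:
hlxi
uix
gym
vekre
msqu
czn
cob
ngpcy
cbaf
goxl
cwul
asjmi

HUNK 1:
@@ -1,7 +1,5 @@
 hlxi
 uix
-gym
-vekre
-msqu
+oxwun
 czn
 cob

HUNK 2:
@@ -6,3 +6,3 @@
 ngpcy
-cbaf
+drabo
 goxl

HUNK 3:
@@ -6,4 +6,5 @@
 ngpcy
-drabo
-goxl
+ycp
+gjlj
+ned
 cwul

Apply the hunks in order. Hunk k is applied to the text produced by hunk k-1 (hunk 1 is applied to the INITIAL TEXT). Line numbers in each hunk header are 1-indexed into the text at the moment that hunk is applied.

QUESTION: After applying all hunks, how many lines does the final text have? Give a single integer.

Hunk 1: at line 1 remove [gym,vekre,msqu] add [oxwun] -> 10 lines: hlxi uix oxwun czn cob ngpcy cbaf goxl cwul asjmi
Hunk 2: at line 6 remove [cbaf] add [drabo] -> 10 lines: hlxi uix oxwun czn cob ngpcy drabo goxl cwul asjmi
Hunk 3: at line 6 remove [drabo,goxl] add [ycp,gjlj,ned] -> 11 lines: hlxi uix oxwun czn cob ngpcy ycp gjlj ned cwul asjmi
Final line count: 11

Answer: 11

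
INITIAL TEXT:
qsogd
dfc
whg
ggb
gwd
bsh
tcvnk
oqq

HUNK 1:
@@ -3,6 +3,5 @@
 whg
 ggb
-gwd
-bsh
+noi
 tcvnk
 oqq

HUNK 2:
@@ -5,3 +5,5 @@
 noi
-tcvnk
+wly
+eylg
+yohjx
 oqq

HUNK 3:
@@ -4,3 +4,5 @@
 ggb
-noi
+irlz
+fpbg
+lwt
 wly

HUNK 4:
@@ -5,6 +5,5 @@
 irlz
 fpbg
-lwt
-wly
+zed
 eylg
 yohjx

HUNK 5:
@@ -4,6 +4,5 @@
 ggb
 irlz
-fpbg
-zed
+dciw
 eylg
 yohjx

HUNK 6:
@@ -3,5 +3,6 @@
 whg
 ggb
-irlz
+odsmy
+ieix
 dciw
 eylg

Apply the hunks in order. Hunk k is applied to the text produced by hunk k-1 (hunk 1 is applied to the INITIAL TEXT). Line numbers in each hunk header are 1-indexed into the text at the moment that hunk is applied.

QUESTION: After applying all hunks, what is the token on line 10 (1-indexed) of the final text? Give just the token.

Hunk 1: at line 3 remove [gwd,bsh] add [noi] -> 7 lines: qsogd dfc whg ggb noi tcvnk oqq
Hunk 2: at line 5 remove [tcvnk] add [wly,eylg,yohjx] -> 9 lines: qsogd dfc whg ggb noi wly eylg yohjx oqq
Hunk 3: at line 4 remove [noi] add [irlz,fpbg,lwt] -> 11 lines: qsogd dfc whg ggb irlz fpbg lwt wly eylg yohjx oqq
Hunk 4: at line 5 remove [lwt,wly] add [zed] -> 10 lines: qsogd dfc whg ggb irlz fpbg zed eylg yohjx oqq
Hunk 5: at line 4 remove [fpbg,zed] add [dciw] -> 9 lines: qsogd dfc whg ggb irlz dciw eylg yohjx oqq
Hunk 6: at line 3 remove [irlz] add [odsmy,ieix] -> 10 lines: qsogd dfc whg ggb odsmy ieix dciw eylg yohjx oqq
Final line 10: oqq

Answer: oqq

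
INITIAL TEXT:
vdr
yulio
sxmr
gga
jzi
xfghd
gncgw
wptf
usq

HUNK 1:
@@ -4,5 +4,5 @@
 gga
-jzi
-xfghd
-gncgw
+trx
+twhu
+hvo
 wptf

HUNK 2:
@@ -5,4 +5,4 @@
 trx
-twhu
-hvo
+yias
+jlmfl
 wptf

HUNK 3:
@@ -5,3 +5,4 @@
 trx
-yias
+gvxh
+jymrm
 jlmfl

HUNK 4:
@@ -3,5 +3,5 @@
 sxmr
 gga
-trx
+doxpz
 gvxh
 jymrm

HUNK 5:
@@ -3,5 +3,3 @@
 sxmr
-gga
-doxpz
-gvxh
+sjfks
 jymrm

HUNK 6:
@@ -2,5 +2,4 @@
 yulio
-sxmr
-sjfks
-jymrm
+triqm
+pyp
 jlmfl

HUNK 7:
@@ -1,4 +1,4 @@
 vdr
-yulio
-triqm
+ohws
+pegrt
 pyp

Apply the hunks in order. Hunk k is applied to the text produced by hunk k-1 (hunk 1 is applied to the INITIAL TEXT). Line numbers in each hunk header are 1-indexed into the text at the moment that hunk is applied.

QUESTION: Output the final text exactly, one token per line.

Hunk 1: at line 4 remove [jzi,xfghd,gncgw] add [trx,twhu,hvo] -> 9 lines: vdr yulio sxmr gga trx twhu hvo wptf usq
Hunk 2: at line 5 remove [twhu,hvo] add [yias,jlmfl] -> 9 lines: vdr yulio sxmr gga trx yias jlmfl wptf usq
Hunk 3: at line 5 remove [yias] add [gvxh,jymrm] -> 10 lines: vdr yulio sxmr gga trx gvxh jymrm jlmfl wptf usq
Hunk 4: at line 3 remove [trx] add [doxpz] -> 10 lines: vdr yulio sxmr gga doxpz gvxh jymrm jlmfl wptf usq
Hunk 5: at line 3 remove [gga,doxpz,gvxh] add [sjfks] -> 8 lines: vdr yulio sxmr sjfks jymrm jlmfl wptf usq
Hunk 6: at line 2 remove [sxmr,sjfks,jymrm] add [triqm,pyp] -> 7 lines: vdr yulio triqm pyp jlmfl wptf usq
Hunk 7: at line 1 remove [yulio,triqm] add [ohws,pegrt] -> 7 lines: vdr ohws pegrt pyp jlmfl wptf usq

Answer: vdr
ohws
pegrt
pyp
jlmfl
wptf
usq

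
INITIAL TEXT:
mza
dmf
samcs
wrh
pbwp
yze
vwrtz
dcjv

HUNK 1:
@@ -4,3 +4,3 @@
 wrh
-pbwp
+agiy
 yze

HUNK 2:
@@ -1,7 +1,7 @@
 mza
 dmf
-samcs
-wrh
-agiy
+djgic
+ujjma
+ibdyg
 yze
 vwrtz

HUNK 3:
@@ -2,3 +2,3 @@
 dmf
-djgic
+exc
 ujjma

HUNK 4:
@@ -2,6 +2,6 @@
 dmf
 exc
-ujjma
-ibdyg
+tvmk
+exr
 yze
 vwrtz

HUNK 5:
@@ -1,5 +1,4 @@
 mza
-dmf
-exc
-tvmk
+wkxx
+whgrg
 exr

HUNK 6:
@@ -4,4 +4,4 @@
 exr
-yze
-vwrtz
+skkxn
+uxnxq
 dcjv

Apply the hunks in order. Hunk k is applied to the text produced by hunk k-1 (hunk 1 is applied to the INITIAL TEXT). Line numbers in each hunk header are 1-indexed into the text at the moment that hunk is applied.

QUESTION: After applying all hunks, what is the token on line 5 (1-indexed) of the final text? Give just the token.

Hunk 1: at line 4 remove [pbwp] add [agiy] -> 8 lines: mza dmf samcs wrh agiy yze vwrtz dcjv
Hunk 2: at line 1 remove [samcs,wrh,agiy] add [djgic,ujjma,ibdyg] -> 8 lines: mza dmf djgic ujjma ibdyg yze vwrtz dcjv
Hunk 3: at line 2 remove [djgic] add [exc] -> 8 lines: mza dmf exc ujjma ibdyg yze vwrtz dcjv
Hunk 4: at line 2 remove [ujjma,ibdyg] add [tvmk,exr] -> 8 lines: mza dmf exc tvmk exr yze vwrtz dcjv
Hunk 5: at line 1 remove [dmf,exc,tvmk] add [wkxx,whgrg] -> 7 lines: mza wkxx whgrg exr yze vwrtz dcjv
Hunk 6: at line 4 remove [yze,vwrtz] add [skkxn,uxnxq] -> 7 lines: mza wkxx whgrg exr skkxn uxnxq dcjv
Final line 5: skkxn

Answer: skkxn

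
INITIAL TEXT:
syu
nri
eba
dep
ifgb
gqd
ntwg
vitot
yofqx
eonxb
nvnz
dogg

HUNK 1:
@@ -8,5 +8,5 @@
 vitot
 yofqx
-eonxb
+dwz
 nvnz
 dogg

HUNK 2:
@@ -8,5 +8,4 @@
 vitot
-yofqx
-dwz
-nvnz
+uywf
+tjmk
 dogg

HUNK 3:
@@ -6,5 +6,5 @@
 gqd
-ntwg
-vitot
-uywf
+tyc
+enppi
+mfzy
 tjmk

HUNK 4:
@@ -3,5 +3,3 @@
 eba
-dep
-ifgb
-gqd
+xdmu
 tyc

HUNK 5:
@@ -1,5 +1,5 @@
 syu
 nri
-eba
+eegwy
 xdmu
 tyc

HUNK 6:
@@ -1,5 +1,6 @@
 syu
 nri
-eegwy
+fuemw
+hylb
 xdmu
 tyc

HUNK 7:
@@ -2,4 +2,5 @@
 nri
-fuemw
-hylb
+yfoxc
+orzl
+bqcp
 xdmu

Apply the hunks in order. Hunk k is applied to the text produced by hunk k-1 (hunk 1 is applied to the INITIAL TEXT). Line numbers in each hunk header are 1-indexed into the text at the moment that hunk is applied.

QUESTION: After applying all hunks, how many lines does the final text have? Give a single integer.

Hunk 1: at line 8 remove [eonxb] add [dwz] -> 12 lines: syu nri eba dep ifgb gqd ntwg vitot yofqx dwz nvnz dogg
Hunk 2: at line 8 remove [yofqx,dwz,nvnz] add [uywf,tjmk] -> 11 lines: syu nri eba dep ifgb gqd ntwg vitot uywf tjmk dogg
Hunk 3: at line 6 remove [ntwg,vitot,uywf] add [tyc,enppi,mfzy] -> 11 lines: syu nri eba dep ifgb gqd tyc enppi mfzy tjmk dogg
Hunk 4: at line 3 remove [dep,ifgb,gqd] add [xdmu] -> 9 lines: syu nri eba xdmu tyc enppi mfzy tjmk dogg
Hunk 5: at line 1 remove [eba] add [eegwy] -> 9 lines: syu nri eegwy xdmu tyc enppi mfzy tjmk dogg
Hunk 6: at line 1 remove [eegwy] add [fuemw,hylb] -> 10 lines: syu nri fuemw hylb xdmu tyc enppi mfzy tjmk dogg
Hunk 7: at line 2 remove [fuemw,hylb] add [yfoxc,orzl,bqcp] -> 11 lines: syu nri yfoxc orzl bqcp xdmu tyc enppi mfzy tjmk dogg
Final line count: 11

Answer: 11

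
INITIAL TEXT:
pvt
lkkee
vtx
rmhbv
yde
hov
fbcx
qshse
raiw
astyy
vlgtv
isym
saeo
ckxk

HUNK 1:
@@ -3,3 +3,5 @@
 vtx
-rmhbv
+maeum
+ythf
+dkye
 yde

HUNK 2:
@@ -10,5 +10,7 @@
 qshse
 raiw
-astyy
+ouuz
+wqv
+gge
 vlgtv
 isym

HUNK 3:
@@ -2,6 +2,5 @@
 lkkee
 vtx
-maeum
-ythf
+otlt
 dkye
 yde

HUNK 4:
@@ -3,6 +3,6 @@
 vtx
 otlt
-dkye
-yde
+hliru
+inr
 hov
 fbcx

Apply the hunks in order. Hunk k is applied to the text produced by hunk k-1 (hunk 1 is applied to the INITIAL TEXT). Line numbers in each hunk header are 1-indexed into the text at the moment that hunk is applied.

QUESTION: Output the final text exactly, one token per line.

Hunk 1: at line 3 remove [rmhbv] add [maeum,ythf,dkye] -> 16 lines: pvt lkkee vtx maeum ythf dkye yde hov fbcx qshse raiw astyy vlgtv isym saeo ckxk
Hunk 2: at line 10 remove [astyy] add [ouuz,wqv,gge] -> 18 lines: pvt lkkee vtx maeum ythf dkye yde hov fbcx qshse raiw ouuz wqv gge vlgtv isym saeo ckxk
Hunk 3: at line 2 remove [maeum,ythf] add [otlt] -> 17 lines: pvt lkkee vtx otlt dkye yde hov fbcx qshse raiw ouuz wqv gge vlgtv isym saeo ckxk
Hunk 4: at line 3 remove [dkye,yde] add [hliru,inr] -> 17 lines: pvt lkkee vtx otlt hliru inr hov fbcx qshse raiw ouuz wqv gge vlgtv isym saeo ckxk

Answer: pvt
lkkee
vtx
otlt
hliru
inr
hov
fbcx
qshse
raiw
ouuz
wqv
gge
vlgtv
isym
saeo
ckxk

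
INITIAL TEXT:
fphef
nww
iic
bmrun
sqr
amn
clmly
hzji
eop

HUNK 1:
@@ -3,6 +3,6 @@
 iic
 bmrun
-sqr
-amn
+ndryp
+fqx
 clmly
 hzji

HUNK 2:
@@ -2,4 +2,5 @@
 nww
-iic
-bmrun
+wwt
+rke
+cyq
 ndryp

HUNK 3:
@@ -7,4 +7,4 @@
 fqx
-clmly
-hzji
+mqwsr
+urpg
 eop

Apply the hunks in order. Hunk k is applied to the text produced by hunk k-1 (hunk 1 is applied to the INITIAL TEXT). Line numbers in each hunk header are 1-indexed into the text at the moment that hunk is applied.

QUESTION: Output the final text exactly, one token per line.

Hunk 1: at line 3 remove [sqr,amn] add [ndryp,fqx] -> 9 lines: fphef nww iic bmrun ndryp fqx clmly hzji eop
Hunk 2: at line 2 remove [iic,bmrun] add [wwt,rke,cyq] -> 10 lines: fphef nww wwt rke cyq ndryp fqx clmly hzji eop
Hunk 3: at line 7 remove [clmly,hzji] add [mqwsr,urpg] -> 10 lines: fphef nww wwt rke cyq ndryp fqx mqwsr urpg eop

Answer: fphef
nww
wwt
rke
cyq
ndryp
fqx
mqwsr
urpg
eop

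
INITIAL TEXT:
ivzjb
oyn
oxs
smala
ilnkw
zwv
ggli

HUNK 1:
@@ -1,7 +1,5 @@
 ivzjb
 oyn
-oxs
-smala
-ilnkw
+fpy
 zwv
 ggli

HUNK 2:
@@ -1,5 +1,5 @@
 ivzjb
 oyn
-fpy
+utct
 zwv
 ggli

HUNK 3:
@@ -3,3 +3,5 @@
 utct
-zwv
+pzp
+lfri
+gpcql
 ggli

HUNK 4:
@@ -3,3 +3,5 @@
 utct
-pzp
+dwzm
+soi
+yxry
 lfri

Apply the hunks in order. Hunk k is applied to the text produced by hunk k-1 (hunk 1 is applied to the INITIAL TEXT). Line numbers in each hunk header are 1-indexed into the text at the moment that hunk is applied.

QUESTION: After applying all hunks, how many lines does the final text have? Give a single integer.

Hunk 1: at line 1 remove [oxs,smala,ilnkw] add [fpy] -> 5 lines: ivzjb oyn fpy zwv ggli
Hunk 2: at line 1 remove [fpy] add [utct] -> 5 lines: ivzjb oyn utct zwv ggli
Hunk 3: at line 3 remove [zwv] add [pzp,lfri,gpcql] -> 7 lines: ivzjb oyn utct pzp lfri gpcql ggli
Hunk 4: at line 3 remove [pzp] add [dwzm,soi,yxry] -> 9 lines: ivzjb oyn utct dwzm soi yxry lfri gpcql ggli
Final line count: 9

Answer: 9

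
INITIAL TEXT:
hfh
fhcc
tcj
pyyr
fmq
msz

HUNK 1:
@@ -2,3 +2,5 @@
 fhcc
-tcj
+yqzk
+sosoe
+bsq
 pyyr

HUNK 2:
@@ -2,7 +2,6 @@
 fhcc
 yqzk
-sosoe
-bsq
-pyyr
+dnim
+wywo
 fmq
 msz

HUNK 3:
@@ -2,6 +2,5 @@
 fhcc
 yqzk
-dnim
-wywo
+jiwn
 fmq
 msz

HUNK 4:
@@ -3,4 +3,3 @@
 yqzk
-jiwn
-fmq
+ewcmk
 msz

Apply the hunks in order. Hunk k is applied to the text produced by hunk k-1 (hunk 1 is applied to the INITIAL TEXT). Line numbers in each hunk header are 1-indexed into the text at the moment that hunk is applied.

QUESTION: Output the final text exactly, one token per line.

Answer: hfh
fhcc
yqzk
ewcmk
msz

Derivation:
Hunk 1: at line 2 remove [tcj] add [yqzk,sosoe,bsq] -> 8 lines: hfh fhcc yqzk sosoe bsq pyyr fmq msz
Hunk 2: at line 2 remove [sosoe,bsq,pyyr] add [dnim,wywo] -> 7 lines: hfh fhcc yqzk dnim wywo fmq msz
Hunk 3: at line 2 remove [dnim,wywo] add [jiwn] -> 6 lines: hfh fhcc yqzk jiwn fmq msz
Hunk 4: at line 3 remove [jiwn,fmq] add [ewcmk] -> 5 lines: hfh fhcc yqzk ewcmk msz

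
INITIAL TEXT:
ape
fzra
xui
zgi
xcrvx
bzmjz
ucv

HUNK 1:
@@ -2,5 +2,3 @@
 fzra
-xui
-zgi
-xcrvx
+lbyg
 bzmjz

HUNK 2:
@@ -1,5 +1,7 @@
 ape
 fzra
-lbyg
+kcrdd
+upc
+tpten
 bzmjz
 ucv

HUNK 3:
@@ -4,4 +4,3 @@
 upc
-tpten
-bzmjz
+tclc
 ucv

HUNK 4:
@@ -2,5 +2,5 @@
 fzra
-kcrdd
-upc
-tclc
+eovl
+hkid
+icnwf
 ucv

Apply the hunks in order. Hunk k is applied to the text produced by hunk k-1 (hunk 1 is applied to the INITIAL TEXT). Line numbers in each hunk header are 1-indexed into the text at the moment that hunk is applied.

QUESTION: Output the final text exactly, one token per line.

Hunk 1: at line 2 remove [xui,zgi,xcrvx] add [lbyg] -> 5 lines: ape fzra lbyg bzmjz ucv
Hunk 2: at line 1 remove [lbyg] add [kcrdd,upc,tpten] -> 7 lines: ape fzra kcrdd upc tpten bzmjz ucv
Hunk 3: at line 4 remove [tpten,bzmjz] add [tclc] -> 6 lines: ape fzra kcrdd upc tclc ucv
Hunk 4: at line 2 remove [kcrdd,upc,tclc] add [eovl,hkid,icnwf] -> 6 lines: ape fzra eovl hkid icnwf ucv

Answer: ape
fzra
eovl
hkid
icnwf
ucv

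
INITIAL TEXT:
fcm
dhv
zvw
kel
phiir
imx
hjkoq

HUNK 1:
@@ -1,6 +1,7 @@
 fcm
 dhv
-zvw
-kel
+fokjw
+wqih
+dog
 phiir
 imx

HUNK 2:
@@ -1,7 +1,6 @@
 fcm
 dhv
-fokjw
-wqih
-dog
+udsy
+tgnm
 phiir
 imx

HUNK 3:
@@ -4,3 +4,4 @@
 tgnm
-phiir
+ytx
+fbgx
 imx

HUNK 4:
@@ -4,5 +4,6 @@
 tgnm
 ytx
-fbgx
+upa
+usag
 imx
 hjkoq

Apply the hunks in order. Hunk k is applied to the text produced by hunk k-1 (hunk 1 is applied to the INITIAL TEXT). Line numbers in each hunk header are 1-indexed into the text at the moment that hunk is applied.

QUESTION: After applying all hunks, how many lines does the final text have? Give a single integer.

Hunk 1: at line 1 remove [zvw,kel] add [fokjw,wqih,dog] -> 8 lines: fcm dhv fokjw wqih dog phiir imx hjkoq
Hunk 2: at line 1 remove [fokjw,wqih,dog] add [udsy,tgnm] -> 7 lines: fcm dhv udsy tgnm phiir imx hjkoq
Hunk 3: at line 4 remove [phiir] add [ytx,fbgx] -> 8 lines: fcm dhv udsy tgnm ytx fbgx imx hjkoq
Hunk 4: at line 4 remove [fbgx] add [upa,usag] -> 9 lines: fcm dhv udsy tgnm ytx upa usag imx hjkoq
Final line count: 9

Answer: 9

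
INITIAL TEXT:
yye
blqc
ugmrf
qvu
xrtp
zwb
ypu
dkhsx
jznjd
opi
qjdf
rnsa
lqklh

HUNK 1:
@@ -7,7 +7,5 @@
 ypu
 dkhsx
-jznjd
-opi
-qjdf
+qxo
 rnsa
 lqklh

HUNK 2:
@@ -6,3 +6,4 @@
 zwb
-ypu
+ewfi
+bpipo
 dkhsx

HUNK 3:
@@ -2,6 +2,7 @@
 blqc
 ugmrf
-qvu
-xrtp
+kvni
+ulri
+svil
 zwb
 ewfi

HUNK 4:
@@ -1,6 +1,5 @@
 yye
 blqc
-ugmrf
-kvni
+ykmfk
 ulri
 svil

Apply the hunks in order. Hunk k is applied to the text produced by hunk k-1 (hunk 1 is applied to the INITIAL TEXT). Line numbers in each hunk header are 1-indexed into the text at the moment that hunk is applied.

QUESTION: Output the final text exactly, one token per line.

Hunk 1: at line 7 remove [jznjd,opi,qjdf] add [qxo] -> 11 lines: yye blqc ugmrf qvu xrtp zwb ypu dkhsx qxo rnsa lqklh
Hunk 2: at line 6 remove [ypu] add [ewfi,bpipo] -> 12 lines: yye blqc ugmrf qvu xrtp zwb ewfi bpipo dkhsx qxo rnsa lqklh
Hunk 3: at line 2 remove [qvu,xrtp] add [kvni,ulri,svil] -> 13 lines: yye blqc ugmrf kvni ulri svil zwb ewfi bpipo dkhsx qxo rnsa lqklh
Hunk 4: at line 1 remove [ugmrf,kvni] add [ykmfk] -> 12 lines: yye blqc ykmfk ulri svil zwb ewfi bpipo dkhsx qxo rnsa lqklh

Answer: yye
blqc
ykmfk
ulri
svil
zwb
ewfi
bpipo
dkhsx
qxo
rnsa
lqklh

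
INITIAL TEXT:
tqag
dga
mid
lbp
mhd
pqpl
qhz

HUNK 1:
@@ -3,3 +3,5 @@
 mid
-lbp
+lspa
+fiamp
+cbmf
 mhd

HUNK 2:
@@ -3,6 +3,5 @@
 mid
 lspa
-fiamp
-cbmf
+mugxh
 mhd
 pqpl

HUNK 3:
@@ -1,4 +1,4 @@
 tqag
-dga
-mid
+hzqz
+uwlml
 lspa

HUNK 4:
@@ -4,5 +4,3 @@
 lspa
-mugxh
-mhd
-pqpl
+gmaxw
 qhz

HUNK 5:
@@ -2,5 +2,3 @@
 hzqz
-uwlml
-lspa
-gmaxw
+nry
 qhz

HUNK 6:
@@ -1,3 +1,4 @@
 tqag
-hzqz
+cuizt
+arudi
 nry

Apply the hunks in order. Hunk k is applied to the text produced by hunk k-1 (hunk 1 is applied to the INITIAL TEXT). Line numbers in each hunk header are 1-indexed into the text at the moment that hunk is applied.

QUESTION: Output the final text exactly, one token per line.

Answer: tqag
cuizt
arudi
nry
qhz

Derivation:
Hunk 1: at line 3 remove [lbp] add [lspa,fiamp,cbmf] -> 9 lines: tqag dga mid lspa fiamp cbmf mhd pqpl qhz
Hunk 2: at line 3 remove [fiamp,cbmf] add [mugxh] -> 8 lines: tqag dga mid lspa mugxh mhd pqpl qhz
Hunk 3: at line 1 remove [dga,mid] add [hzqz,uwlml] -> 8 lines: tqag hzqz uwlml lspa mugxh mhd pqpl qhz
Hunk 4: at line 4 remove [mugxh,mhd,pqpl] add [gmaxw] -> 6 lines: tqag hzqz uwlml lspa gmaxw qhz
Hunk 5: at line 2 remove [uwlml,lspa,gmaxw] add [nry] -> 4 lines: tqag hzqz nry qhz
Hunk 6: at line 1 remove [hzqz] add [cuizt,arudi] -> 5 lines: tqag cuizt arudi nry qhz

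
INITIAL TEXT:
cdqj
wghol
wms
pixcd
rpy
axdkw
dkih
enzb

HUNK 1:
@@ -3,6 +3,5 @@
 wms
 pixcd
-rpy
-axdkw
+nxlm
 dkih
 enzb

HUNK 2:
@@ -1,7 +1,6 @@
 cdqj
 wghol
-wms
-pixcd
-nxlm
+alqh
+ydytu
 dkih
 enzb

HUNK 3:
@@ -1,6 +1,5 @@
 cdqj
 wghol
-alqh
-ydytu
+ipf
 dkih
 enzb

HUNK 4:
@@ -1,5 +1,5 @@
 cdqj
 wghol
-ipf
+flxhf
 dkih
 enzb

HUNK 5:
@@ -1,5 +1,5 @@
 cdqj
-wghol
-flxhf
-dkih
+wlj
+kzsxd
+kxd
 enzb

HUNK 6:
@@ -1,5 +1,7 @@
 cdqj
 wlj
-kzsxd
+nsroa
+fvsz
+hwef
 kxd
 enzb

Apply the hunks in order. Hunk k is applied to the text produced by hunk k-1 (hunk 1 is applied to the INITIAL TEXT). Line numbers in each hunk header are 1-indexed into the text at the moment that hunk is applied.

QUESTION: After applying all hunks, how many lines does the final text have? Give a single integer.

Answer: 7

Derivation:
Hunk 1: at line 3 remove [rpy,axdkw] add [nxlm] -> 7 lines: cdqj wghol wms pixcd nxlm dkih enzb
Hunk 2: at line 1 remove [wms,pixcd,nxlm] add [alqh,ydytu] -> 6 lines: cdqj wghol alqh ydytu dkih enzb
Hunk 3: at line 1 remove [alqh,ydytu] add [ipf] -> 5 lines: cdqj wghol ipf dkih enzb
Hunk 4: at line 1 remove [ipf] add [flxhf] -> 5 lines: cdqj wghol flxhf dkih enzb
Hunk 5: at line 1 remove [wghol,flxhf,dkih] add [wlj,kzsxd,kxd] -> 5 lines: cdqj wlj kzsxd kxd enzb
Hunk 6: at line 1 remove [kzsxd] add [nsroa,fvsz,hwef] -> 7 lines: cdqj wlj nsroa fvsz hwef kxd enzb
Final line count: 7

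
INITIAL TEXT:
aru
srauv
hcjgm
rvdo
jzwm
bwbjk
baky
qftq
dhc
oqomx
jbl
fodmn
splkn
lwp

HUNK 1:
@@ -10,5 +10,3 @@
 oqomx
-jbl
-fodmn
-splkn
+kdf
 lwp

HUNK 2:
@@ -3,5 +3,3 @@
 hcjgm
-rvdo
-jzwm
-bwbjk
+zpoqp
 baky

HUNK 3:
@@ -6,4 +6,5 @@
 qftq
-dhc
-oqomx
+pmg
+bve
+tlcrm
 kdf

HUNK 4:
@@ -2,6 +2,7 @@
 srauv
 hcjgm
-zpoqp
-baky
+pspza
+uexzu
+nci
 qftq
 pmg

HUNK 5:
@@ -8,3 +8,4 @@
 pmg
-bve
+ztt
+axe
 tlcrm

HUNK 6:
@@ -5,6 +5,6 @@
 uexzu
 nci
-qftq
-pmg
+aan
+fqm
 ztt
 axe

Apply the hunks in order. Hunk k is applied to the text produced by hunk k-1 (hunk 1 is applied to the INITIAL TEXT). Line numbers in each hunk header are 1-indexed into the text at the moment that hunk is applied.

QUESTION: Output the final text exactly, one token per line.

Hunk 1: at line 10 remove [jbl,fodmn,splkn] add [kdf] -> 12 lines: aru srauv hcjgm rvdo jzwm bwbjk baky qftq dhc oqomx kdf lwp
Hunk 2: at line 3 remove [rvdo,jzwm,bwbjk] add [zpoqp] -> 10 lines: aru srauv hcjgm zpoqp baky qftq dhc oqomx kdf lwp
Hunk 3: at line 6 remove [dhc,oqomx] add [pmg,bve,tlcrm] -> 11 lines: aru srauv hcjgm zpoqp baky qftq pmg bve tlcrm kdf lwp
Hunk 4: at line 2 remove [zpoqp,baky] add [pspza,uexzu,nci] -> 12 lines: aru srauv hcjgm pspza uexzu nci qftq pmg bve tlcrm kdf lwp
Hunk 5: at line 8 remove [bve] add [ztt,axe] -> 13 lines: aru srauv hcjgm pspza uexzu nci qftq pmg ztt axe tlcrm kdf lwp
Hunk 6: at line 5 remove [qftq,pmg] add [aan,fqm] -> 13 lines: aru srauv hcjgm pspza uexzu nci aan fqm ztt axe tlcrm kdf lwp

Answer: aru
srauv
hcjgm
pspza
uexzu
nci
aan
fqm
ztt
axe
tlcrm
kdf
lwp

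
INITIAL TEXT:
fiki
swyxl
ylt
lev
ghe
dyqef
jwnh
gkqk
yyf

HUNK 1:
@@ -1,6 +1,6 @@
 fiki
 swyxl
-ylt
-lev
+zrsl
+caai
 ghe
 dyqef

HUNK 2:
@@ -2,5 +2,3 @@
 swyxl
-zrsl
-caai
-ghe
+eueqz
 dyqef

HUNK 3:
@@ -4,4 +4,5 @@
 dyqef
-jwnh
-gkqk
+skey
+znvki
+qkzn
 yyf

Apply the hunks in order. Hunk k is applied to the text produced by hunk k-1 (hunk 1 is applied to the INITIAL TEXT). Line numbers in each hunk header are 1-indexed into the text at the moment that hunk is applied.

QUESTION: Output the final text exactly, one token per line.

Answer: fiki
swyxl
eueqz
dyqef
skey
znvki
qkzn
yyf

Derivation:
Hunk 1: at line 1 remove [ylt,lev] add [zrsl,caai] -> 9 lines: fiki swyxl zrsl caai ghe dyqef jwnh gkqk yyf
Hunk 2: at line 2 remove [zrsl,caai,ghe] add [eueqz] -> 7 lines: fiki swyxl eueqz dyqef jwnh gkqk yyf
Hunk 3: at line 4 remove [jwnh,gkqk] add [skey,znvki,qkzn] -> 8 lines: fiki swyxl eueqz dyqef skey znvki qkzn yyf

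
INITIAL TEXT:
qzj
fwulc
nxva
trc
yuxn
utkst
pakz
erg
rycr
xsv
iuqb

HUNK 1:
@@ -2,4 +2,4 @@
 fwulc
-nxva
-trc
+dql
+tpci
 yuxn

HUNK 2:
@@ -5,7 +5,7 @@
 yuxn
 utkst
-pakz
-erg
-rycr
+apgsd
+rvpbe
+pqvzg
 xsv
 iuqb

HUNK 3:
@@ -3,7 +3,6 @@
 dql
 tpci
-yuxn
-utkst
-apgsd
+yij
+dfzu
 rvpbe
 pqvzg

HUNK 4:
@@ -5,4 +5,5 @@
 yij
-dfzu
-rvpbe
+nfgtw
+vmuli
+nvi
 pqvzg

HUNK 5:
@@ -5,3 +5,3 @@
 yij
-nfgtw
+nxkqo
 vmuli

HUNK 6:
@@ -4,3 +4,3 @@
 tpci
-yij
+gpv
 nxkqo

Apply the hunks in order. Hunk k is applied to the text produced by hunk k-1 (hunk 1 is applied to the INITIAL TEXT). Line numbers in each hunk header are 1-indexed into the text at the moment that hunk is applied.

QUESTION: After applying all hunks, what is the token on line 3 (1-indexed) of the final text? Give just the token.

Answer: dql

Derivation:
Hunk 1: at line 2 remove [nxva,trc] add [dql,tpci] -> 11 lines: qzj fwulc dql tpci yuxn utkst pakz erg rycr xsv iuqb
Hunk 2: at line 5 remove [pakz,erg,rycr] add [apgsd,rvpbe,pqvzg] -> 11 lines: qzj fwulc dql tpci yuxn utkst apgsd rvpbe pqvzg xsv iuqb
Hunk 3: at line 3 remove [yuxn,utkst,apgsd] add [yij,dfzu] -> 10 lines: qzj fwulc dql tpci yij dfzu rvpbe pqvzg xsv iuqb
Hunk 4: at line 5 remove [dfzu,rvpbe] add [nfgtw,vmuli,nvi] -> 11 lines: qzj fwulc dql tpci yij nfgtw vmuli nvi pqvzg xsv iuqb
Hunk 5: at line 5 remove [nfgtw] add [nxkqo] -> 11 lines: qzj fwulc dql tpci yij nxkqo vmuli nvi pqvzg xsv iuqb
Hunk 6: at line 4 remove [yij] add [gpv] -> 11 lines: qzj fwulc dql tpci gpv nxkqo vmuli nvi pqvzg xsv iuqb
Final line 3: dql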